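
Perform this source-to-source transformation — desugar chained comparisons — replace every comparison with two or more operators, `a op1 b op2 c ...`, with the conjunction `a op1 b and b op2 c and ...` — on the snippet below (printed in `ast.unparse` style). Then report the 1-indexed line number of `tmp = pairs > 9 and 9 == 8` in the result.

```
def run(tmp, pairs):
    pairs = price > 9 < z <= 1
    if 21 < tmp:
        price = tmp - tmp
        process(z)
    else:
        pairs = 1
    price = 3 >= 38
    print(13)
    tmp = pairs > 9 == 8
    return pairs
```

Transformed code:
def run(tmp, pairs):
    pairs = price > 9 and 9 < z and (z <= 1)
    if 21 < tmp:
        price = tmp - tmp
        process(z)
    else:
        pairs = 1
    price = 3 >= 38
    print(13)
    tmp = pairs > 9 and 9 == 8
    return pairs

10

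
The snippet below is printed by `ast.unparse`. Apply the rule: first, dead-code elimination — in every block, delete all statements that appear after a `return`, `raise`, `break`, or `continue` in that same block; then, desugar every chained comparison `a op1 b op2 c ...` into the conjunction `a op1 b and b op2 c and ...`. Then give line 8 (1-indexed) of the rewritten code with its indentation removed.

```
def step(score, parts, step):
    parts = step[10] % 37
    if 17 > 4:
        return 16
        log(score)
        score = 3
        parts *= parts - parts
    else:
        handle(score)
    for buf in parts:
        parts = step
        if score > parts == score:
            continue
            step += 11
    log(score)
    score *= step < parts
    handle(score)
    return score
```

Transformed code:
def step(score, parts, step):
    parts = step[10] % 37
    if 17 > 4:
        return 16
    else:
        handle(score)
    for buf in parts:
        parts = step
        if score > parts and parts == score:
            continue
    log(score)
    score *= step < parts
    handle(score)
    return score

parts = step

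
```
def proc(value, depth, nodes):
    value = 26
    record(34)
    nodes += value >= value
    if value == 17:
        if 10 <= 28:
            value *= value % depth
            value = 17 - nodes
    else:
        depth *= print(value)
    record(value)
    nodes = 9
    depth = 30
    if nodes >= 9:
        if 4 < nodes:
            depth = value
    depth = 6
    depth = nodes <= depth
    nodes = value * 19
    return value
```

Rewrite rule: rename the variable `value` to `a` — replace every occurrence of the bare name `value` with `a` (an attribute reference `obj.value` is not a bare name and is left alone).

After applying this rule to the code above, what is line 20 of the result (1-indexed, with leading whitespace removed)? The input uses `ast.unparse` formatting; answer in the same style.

return a

Transformed code:
def proc(a, depth, nodes):
    a = 26
    record(34)
    nodes += a >= a
    if a == 17:
        if 10 <= 28:
            a *= a % depth
            a = 17 - nodes
    else:
        depth *= print(a)
    record(a)
    nodes = 9
    depth = 30
    if nodes >= 9:
        if 4 < nodes:
            depth = a
    depth = 6
    depth = nodes <= depth
    nodes = a * 19
    return a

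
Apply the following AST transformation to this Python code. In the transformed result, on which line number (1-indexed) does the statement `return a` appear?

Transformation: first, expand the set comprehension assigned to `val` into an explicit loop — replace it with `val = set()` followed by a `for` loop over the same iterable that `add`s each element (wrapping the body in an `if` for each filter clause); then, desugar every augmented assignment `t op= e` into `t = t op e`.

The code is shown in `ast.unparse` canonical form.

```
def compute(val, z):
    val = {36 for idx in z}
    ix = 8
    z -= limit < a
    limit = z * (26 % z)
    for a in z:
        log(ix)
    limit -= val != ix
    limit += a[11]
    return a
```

12

Transformed code:
def compute(val, z):
    val = set()
    for idx in z:
        val.add(36)
    ix = 8
    z = z - (limit < a)
    limit = z * (26 % z)
    for a in z:
        log(ix)
    limit = limit - (val != ix)
    limit = limit + a[11]
    return a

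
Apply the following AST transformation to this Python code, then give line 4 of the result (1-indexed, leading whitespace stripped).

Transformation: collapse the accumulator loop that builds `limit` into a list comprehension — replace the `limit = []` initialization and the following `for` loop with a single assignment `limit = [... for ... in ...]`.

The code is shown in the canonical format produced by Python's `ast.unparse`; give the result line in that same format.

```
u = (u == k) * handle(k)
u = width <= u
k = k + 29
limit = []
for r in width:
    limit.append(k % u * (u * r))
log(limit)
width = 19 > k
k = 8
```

limit = [k % u * (u * r) for r in width]

Transformed code:
u = (u == k) * handle(k)
u = width <= u
k = k + 29
limit = [k % u * (u * r) for r in width]
log(limit)
width = 19 > k
k = 8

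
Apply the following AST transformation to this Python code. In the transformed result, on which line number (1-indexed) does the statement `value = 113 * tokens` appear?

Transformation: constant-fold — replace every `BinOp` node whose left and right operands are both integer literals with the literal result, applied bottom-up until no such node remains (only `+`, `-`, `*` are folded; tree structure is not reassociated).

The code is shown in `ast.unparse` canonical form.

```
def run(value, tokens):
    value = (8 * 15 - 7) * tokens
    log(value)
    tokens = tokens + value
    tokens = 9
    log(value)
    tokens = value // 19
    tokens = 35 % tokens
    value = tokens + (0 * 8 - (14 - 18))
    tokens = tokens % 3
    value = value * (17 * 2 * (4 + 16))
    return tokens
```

2

Transformed code:
def run(value, tokens):
    value = 113 * tokens
    log(value)
    tokens = tokens + value
    tokens = 9
    log(value)
    tokens = value // 19
    tokens = 35 % tokens
    value = tokens + 4
    tokens = tokens % 3
    value = value * 680
    return tokens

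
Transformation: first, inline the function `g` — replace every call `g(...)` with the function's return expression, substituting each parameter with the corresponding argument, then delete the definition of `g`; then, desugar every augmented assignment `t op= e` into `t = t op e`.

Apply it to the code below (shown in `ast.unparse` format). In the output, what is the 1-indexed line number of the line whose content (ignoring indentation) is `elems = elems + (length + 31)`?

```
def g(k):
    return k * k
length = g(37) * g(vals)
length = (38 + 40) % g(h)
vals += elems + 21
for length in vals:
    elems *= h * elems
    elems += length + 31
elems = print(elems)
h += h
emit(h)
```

Transformed code:
length = 37 * 37 * (vals * vals)
length = (38 + 40) % (h * h)
vals = vals + (elems + 21)
for length in vals:
    elems = elems * (h * elems)
    elems = elems + (length + 31)
elems = print(elems)
h = h + h
emit(h)

6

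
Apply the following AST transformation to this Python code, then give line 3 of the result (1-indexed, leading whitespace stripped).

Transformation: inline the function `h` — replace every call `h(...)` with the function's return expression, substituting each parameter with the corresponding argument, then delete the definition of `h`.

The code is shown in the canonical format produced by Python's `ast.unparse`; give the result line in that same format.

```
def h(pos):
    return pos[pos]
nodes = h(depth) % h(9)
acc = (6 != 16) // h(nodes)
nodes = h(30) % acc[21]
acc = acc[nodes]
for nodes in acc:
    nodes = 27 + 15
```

nodes = 30[30] % acc[21]

Transformed code:
nodes = depth[depth] % 9[9]
acc = (6 != 16) // nodes[nodes]
nodes = 30[30] % acc[21]
acc = acc[nodes]
for nodes in acc:
    nodes = 27 + 15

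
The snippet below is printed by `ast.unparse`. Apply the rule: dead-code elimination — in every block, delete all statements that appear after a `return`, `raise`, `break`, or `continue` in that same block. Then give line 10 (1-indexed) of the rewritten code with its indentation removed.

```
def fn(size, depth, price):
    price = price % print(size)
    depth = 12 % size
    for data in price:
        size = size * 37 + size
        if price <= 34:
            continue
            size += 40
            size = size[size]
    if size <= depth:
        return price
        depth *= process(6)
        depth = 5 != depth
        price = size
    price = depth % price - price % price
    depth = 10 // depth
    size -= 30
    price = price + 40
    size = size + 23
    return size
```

Transformed code:
def fn(size, depth, price):
    price = price % print(size)
    depth = 12 % size
    for data in price:
        size = size * 37 + size
        if price <= 34:
            continue
    if size <= depth:
        return price
    price = depth % price - price % price
    depth = 10 // depth
    size -= 30
    price = price + 40
    size = size + 23
    return size

price = depth % price - price % price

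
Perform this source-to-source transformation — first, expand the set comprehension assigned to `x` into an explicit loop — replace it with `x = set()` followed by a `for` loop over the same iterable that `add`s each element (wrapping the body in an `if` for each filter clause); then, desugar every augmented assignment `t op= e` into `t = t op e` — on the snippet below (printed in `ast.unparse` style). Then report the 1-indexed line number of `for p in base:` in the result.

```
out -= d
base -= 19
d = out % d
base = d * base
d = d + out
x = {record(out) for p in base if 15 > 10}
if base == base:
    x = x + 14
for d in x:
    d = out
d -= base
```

Transformed code:
out = out - d
base = base - 19
d = out % d
base = d * base
d = d + out
x = set()
for p in base:
    if 15 > 10:
        x.add(record(out))
if base == base:
    x = x + 14
for d in x:
    d = out
d = d - base

7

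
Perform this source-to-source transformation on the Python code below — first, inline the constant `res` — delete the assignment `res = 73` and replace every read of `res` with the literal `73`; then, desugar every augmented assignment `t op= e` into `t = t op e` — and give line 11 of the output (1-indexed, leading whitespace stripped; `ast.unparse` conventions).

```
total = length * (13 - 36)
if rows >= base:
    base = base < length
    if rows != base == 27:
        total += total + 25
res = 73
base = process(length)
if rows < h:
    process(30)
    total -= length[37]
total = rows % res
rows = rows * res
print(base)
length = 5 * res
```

rows = rows * 73

Transformed code:
total = length * (13 - 36)
if rows >= base:
    base = base < length
    if rows != base == 27:
        total = total + (total + 25)
base = process(length)
if rows < h:
    process(30)
    total = total - length[37]
total = rows % 73
rows = rows * 73
print(base)
length = 5 * 73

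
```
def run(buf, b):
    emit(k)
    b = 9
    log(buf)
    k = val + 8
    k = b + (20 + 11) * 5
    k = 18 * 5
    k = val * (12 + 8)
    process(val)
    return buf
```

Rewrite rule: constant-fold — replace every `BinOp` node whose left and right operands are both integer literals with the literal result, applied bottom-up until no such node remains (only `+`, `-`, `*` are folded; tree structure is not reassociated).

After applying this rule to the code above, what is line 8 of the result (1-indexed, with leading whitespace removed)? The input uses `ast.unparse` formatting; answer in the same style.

k = val * 20

Transformed code:
def run(buf, b):
    emit(k)
    b = 9
    log(buf)
    k = val + 8
    k = b + 155
    k = 90
    k = val * 20
    process(val)
    return buf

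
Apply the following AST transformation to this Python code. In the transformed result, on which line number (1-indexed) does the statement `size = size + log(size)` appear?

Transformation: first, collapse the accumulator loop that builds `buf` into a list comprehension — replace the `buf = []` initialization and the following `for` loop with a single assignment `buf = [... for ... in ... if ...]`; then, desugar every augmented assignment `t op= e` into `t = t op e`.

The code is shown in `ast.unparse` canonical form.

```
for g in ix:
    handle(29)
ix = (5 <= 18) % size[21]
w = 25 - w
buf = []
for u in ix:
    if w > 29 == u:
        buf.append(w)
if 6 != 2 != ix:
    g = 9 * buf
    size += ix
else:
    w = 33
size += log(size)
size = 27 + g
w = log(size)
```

Transformed code:
for g in ix:
    handle(29)
ix = (5 <= 18) % size[21]
w = 25 - w
buf = [w for u in ix if w > 29 == u]
if 6 != 2 != ix:
    g = 9 * buf
    size = size + ix
else:
    w = 33
size = size + log(size)
size = 27 + g
w = log(size)

11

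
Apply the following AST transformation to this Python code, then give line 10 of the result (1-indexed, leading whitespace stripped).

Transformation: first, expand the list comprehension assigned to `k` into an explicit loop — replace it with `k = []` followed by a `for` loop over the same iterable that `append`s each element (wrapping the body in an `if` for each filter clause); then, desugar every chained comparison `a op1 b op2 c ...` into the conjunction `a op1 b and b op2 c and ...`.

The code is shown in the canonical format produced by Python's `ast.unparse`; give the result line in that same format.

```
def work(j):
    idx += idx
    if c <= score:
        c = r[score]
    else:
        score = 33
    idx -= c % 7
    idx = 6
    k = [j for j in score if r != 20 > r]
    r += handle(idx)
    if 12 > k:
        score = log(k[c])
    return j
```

for j in score:

Transformed code:
def work(j):
    idx += idx
    if c <= score:
        c = r[score]
    else:
        score = 33
    idx -= c % 7
    idx = 6
    k = []
    for j in score:
        if r != 20 and 20 > r:
            k.append(j)
    r += handle(idx)
    if 12 > k:
        score = log(k[c])
    return j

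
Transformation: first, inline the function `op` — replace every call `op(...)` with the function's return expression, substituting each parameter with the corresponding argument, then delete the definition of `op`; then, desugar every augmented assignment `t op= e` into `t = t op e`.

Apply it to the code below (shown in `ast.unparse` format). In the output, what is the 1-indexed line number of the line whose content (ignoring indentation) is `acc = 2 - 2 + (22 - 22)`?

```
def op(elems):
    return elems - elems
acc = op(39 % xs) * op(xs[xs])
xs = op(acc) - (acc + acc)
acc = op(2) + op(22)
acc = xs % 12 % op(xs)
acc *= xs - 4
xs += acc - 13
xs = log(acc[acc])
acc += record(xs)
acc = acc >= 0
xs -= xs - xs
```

3

Transformed code:
acc = (39 % xs - 39 % xs) * (xs[xs] - xs[xs])
xs = acc - acc - (acc + acc)
acc = 2 - 2 + (22 - 22)
acc = xs % 12 % (xs - xs)
acc = acc * (xs - 4)
xs = xs + (acc - 13)
xs = log(acc[acc])
acc = acc + record(xs)
acc = acc >= 0
xs = xs - (xs - xs)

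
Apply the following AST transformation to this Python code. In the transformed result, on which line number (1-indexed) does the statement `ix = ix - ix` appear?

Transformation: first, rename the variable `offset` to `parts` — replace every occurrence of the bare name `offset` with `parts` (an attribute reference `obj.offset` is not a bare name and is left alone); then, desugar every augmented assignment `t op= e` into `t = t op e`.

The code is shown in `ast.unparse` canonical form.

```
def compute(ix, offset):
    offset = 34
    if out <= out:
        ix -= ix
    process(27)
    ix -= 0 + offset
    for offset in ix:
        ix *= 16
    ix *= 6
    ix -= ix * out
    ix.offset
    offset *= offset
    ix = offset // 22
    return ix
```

Transformed code:
def compute(ix, parts):
    parts = 34
    if out <= out:
        ix = ix - ix
    process(27)
    ix = ix - (0 + parts)
    for parts in ix:
        ix = ix * 16
    ix = ix * 6
    ix = ix - ix * out
    ix.offset
    parts = parts * parts
    ix = parts // 22
    return ix

4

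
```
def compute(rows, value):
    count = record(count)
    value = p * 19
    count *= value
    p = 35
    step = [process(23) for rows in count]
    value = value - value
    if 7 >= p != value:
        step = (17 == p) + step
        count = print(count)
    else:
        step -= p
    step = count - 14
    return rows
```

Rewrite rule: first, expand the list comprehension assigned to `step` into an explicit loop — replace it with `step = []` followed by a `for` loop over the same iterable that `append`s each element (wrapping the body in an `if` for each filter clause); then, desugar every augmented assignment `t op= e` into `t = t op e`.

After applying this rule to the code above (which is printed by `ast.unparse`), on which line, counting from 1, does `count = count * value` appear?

4

Transformed code:
def compute(rows, value):
    count = record(count)
    value = p * 19
    count = count * value
    p = 35
    step = []
    for rows in count:
        step.append(process(23))
    value = value - value
    if 7 >= p != value:
        step = (17 == p) + step
        count = print(count)
    else:
        step = step - p
    step = count - 14
    return rows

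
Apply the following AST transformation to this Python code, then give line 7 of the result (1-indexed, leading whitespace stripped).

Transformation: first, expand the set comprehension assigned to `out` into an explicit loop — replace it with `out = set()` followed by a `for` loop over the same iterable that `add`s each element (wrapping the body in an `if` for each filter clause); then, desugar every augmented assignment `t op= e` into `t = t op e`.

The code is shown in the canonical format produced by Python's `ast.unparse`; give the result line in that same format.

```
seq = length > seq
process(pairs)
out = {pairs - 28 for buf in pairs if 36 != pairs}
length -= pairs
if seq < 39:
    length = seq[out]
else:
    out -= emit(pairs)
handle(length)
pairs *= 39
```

length = length - pairs

Transformed code:
seq = length > seq
process(pairs)
out = set()
for buf in pairs:
    if 36 != pairs:
        out.add(pairs - 28)
length = length - pairs
if seq < 39:
    length = seq[out]
else:
    out = out - emit(pairs)
handle(length)
pairs = pairs * 39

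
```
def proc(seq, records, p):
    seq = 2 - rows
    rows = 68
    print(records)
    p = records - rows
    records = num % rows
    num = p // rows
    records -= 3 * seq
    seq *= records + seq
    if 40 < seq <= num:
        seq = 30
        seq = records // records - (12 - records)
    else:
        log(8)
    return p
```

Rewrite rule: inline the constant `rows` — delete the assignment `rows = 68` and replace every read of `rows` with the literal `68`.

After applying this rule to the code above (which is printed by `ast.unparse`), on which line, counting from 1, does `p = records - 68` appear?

4

Transformed code:
def proc(seq, records, p):
    seq = 2 - 68
    print(records)
    p = records - 68
    records = num % 68
    num = p // 68
    records -= 3 * seq
    seq *= records + seq
    if 40 < seq <= num:
        seq = 30
        seq = records // records - (12 - records)
    else:
        log(8)
    return p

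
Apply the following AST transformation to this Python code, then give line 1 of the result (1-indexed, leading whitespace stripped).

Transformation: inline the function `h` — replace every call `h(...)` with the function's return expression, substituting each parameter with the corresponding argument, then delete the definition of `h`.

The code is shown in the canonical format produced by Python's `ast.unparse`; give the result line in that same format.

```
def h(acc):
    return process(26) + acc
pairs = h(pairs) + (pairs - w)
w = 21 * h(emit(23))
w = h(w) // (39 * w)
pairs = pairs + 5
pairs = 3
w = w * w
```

pairs = process(26) + pairs + (pairs - w)

Transformed code:
pairs = process(26) + pairs + (pairs - w)
w = 21 * (process(26) + emit(23))
w = (process(26) + w) // (39 * w)
pairs = pairs + 5
pairs = 3
w = w * w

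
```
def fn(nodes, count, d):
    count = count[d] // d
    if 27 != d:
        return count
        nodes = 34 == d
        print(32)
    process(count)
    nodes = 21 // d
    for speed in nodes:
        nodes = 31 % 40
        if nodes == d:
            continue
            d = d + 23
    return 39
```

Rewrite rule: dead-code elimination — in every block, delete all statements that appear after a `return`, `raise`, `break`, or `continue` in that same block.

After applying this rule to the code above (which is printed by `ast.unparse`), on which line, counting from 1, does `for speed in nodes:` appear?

Transformed code:
def fn(nodes, count, d):
    count = count[d] // d
    if 27 != d:
        return count
    process(count)
    nodes = 21 // d
    for speed in nodes:
        nodes = 31 % 40
        if nodes == d:
            continue
    return 39

7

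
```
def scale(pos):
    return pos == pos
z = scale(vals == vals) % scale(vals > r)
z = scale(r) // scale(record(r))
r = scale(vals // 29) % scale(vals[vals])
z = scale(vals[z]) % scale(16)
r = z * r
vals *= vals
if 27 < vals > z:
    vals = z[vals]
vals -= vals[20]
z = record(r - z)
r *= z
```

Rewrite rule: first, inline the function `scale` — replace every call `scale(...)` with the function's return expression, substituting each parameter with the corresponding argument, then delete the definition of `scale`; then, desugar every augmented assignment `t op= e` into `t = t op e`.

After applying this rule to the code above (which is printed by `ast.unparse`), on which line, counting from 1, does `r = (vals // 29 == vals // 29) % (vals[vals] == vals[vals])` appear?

3

Transformed code:
z = ((vals == vals) == (vals == vals)) % ((vals > r) == (vals > r))
z = (r == r) // (record(r) == record(r))
r = (vals // 29 == vals // 29) % (vals[vals] == vals[vals])
z = (vals[z] == vals[z]) % (16 == 16)
r = z * r
vals = vals * vals
if 27 < vals > z:
    vals = z[vals]
vals = vals - vals[20]
z = record(r - z)
r = r * z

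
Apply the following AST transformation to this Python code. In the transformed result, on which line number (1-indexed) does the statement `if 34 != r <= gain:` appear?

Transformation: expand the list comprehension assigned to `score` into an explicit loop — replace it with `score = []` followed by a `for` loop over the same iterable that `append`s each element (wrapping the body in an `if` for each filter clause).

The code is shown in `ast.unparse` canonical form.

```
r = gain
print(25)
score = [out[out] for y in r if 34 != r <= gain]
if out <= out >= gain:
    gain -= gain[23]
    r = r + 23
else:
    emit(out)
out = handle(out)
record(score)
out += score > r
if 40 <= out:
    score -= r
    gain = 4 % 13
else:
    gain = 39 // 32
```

Transformed code:
r = gain
print(25)
score = []
for y in r:
    if 34 != r <= gain:
        score.append(out[out])
if out <= out >= gain:
    gain -= gain[23]
    r = r + 23
else:
    emit(out)
out = handle(out)
record(score)
out += score > r
if 40 <= out:
    score -= r
    gain = 4 % 13
else:
    gain = 39 // 32

5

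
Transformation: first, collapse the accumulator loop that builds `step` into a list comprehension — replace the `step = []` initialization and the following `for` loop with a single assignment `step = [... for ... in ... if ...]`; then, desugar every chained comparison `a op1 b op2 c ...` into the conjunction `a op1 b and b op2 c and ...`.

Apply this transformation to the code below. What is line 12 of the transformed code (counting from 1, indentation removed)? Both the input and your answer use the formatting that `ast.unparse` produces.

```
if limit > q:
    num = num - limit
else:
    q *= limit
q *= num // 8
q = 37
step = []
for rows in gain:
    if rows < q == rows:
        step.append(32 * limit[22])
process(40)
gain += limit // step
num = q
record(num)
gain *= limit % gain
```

gain *= limit % gain

Transformed code:
if limit > q:
    num = num - limit
else:
    q *= limit
q *= num // 8
q = 37
step = [32 * limit[22] for rows in gain if rows < q and q == rows]
process(40)
gain += limit // step
num = q
record(num)
gain *= limit % gain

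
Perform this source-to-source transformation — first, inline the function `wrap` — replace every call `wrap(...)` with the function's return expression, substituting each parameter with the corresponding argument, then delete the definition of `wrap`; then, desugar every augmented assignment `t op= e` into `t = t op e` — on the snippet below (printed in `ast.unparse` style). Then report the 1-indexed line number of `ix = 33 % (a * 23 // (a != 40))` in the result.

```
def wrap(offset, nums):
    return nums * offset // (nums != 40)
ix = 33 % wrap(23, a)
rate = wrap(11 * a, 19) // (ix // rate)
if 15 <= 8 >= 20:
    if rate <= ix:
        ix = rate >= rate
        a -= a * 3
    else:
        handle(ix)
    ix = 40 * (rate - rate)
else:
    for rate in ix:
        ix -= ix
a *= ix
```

1

Transformed code:
ix = 33 % (a * 23 // (a != 40))
rate = 19 * (11 * a) // (19 != 40) // (ix // rate)
if 15 <= 8 >= 20:
    if rate <= ix:
        ix = rate >= rate
        a = a - a * 3
    else:
        handle(ix)
    ix = 40 * (rate - rate)
else:
    for rate in ix:
        ix = ix - ix
a = a * ix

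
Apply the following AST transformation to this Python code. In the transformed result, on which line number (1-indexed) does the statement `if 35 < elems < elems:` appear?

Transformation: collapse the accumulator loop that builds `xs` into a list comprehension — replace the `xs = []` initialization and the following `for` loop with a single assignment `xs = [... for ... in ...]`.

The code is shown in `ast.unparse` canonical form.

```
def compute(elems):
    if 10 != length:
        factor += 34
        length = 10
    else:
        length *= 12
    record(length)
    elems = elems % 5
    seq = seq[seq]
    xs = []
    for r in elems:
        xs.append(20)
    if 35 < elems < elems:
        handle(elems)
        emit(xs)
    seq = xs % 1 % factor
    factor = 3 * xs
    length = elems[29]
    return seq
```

Transformed code:
def compute(elems):
    if 10 != length:
        factor += 34
        length = 10
    else:
        length *= 12
    record(length)
    elems = elems % 5
    seq = seq[seq]
    xs = [20 for r in elems]
    if 35 < elems < elems:
        handle(elems)
        emit(xs)
    seq = xs % 1 % factor
    factor = 3 * xs
    length = elems[29]
    return seq

11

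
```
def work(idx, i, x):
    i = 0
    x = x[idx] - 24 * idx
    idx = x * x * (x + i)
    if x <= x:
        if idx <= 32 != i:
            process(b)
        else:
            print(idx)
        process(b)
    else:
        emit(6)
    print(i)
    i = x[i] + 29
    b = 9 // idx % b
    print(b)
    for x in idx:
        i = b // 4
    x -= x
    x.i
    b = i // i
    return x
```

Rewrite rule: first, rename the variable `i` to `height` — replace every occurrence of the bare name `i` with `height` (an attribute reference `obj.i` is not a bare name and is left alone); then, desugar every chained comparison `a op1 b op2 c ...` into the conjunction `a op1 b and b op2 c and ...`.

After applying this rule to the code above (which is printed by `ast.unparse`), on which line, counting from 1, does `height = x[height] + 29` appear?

14

Transformed code:
def work(idx, height, x):
    height = 0
    x = x[idx] - 24 * idx
    idx = x * x * (x + height)
    if x <= x:
        if idx <= 32 and 32 != height:
            process(b)
        else:
            print(idx)
        process(b)
    else:
        emit(6)
    print(height)
    height = x[height] + 29
    b = 9 // idx % b
    print(b)
    for x in idx:
        height = b // 4
    x -= x
    x.i
    b = height // height
    return x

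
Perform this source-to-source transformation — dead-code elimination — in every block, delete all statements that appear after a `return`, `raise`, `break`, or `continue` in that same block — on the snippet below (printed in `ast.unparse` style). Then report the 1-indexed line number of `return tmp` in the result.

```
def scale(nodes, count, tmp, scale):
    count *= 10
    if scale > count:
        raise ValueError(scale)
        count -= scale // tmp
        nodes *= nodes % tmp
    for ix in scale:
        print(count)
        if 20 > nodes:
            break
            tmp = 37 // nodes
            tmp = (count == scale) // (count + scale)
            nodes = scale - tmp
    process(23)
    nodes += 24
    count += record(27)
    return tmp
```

Transformed code:
def scale(nodes, count, tmp, scale):
    count *= 10
    if scale > count:
        raise ValueError(scale)
    for ix in scale:
        print(count)
        if 20 > nodes:
            break
    process(23)
    nodes += 24
    count += record(27)
    return tmp

12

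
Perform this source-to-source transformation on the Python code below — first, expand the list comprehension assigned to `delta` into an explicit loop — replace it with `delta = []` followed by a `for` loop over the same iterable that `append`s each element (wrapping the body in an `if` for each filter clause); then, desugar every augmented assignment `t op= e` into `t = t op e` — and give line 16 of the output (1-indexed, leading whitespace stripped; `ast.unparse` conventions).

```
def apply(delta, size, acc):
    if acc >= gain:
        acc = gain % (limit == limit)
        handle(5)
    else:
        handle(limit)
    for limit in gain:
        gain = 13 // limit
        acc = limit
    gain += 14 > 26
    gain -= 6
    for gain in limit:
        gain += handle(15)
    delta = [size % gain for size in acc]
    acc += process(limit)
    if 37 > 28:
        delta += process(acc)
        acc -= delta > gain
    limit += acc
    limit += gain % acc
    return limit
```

delta.append(size % gain)

Transformed code:
def apply(delta, size, acc):
    if acc >= gain:
        acc = gain % (limit == limit)
        handle(5)
    else:
        handle(limit)
    for limit in gain:
        gain = 13 // limit
        acc = limit
    gain = gain + (14 > 26)
    gain = gain - 6
    for gain in limit:
        gain = gain + handle(15)
    delta = []
    for size in acc:
        delta.append(size % gain)
    acc = acc + process(limit)
    if 37 > 28:
        delta = delta + process(acc)
        acc = acc - (delta > gain)
    limit = limit + acc
    limit = limit + gain % acc
    return limit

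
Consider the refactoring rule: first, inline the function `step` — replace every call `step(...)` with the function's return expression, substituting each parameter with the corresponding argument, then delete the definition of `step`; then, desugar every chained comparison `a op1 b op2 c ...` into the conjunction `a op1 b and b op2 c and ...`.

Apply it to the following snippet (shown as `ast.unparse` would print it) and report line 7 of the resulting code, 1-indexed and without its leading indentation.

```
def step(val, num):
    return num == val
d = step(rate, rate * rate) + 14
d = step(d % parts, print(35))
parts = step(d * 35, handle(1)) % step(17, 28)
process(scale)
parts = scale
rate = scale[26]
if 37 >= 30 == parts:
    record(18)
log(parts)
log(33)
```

Transformed code:
d = (rate * rate == rate) + 14
d = print(35) == d % parts
parts = (handle(1) == d * 35) % (28 == 17)
process(scale)
parts = scale
rate = scale[26]
if 37 >= 30 and 30 == parts:
    record(18)
log(parts)
log(33)

if 37 >= 30 and 30 == parts:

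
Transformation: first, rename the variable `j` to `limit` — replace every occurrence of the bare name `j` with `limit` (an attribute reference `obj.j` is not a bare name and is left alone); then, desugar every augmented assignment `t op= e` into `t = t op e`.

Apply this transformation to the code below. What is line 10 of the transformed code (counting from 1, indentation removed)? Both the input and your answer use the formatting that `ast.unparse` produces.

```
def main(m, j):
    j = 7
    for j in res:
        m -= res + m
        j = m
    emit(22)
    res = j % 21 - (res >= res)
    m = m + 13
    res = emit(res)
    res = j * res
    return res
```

Transformed code:
def main(m, limit):
    limit = 7
    for limit in res:
        m = m - (res + m)
        limit = m
    emit(22)
    res = limit % 21 - (res >= res)
    m = m + 13
    res = emit(res)
    res = limit * res
    return res

res = limit * res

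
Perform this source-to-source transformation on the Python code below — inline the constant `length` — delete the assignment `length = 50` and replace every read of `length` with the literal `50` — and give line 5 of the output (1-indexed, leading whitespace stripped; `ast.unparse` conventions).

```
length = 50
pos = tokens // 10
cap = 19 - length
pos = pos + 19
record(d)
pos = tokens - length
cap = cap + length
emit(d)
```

pos = tokens - 50

Transformed code:
pos = tokens // 10
cap = 19 - 50
pos = pos + 19
record(d)
pos = tokens - 50
cap = cap + 50
emit(d)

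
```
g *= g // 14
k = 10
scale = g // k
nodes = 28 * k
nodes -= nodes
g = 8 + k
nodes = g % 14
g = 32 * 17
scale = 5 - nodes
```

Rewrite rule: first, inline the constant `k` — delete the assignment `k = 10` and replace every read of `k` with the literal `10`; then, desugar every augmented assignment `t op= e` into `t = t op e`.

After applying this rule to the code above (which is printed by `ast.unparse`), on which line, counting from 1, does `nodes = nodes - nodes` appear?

4

Transformed code:
g = g * (g // 14)
scale = g // 10
nodes = 28 * 10
nodes = nodes - nodes
g = 8 + 10
nodes = g % 14
g = 32 * 17
scale = 5 - nodes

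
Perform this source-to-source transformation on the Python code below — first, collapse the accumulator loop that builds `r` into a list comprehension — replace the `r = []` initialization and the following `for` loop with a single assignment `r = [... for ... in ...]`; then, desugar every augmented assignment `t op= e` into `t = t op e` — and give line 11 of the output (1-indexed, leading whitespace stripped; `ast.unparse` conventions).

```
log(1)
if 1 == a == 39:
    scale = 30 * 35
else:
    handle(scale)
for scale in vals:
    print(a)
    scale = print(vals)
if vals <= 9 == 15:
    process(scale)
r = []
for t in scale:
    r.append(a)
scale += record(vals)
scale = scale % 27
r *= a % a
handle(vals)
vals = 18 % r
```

Transformed code:
log(1)
if 1 == a == 39:
    scale = 30 * 35
else:
    handle(scale)
for scale in vals:
    print(a)
    scale = print(vals)
if vals <= 9 == 15:
    process(scale)
r = [a for t in scale]
scale = scale + record(vals)
scale = scale % 27
r = r * (a % a)
handle(vals)
vals = 18 % r

r = [a for t in scale]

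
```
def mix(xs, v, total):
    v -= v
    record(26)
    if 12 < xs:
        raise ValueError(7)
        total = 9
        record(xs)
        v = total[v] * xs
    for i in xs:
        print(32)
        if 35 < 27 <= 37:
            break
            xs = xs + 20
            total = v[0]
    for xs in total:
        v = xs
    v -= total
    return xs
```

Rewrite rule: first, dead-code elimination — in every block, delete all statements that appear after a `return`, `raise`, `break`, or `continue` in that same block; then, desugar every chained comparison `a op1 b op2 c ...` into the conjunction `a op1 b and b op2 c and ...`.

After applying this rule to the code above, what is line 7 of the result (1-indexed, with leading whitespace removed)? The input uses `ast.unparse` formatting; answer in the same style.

Transformed code:
def mix(xs, v, total):
    v -= v
    record(26)
    if 12 < xs:
        raise ValueError(7)
    for i in xs:
        print(32)
        if 35 < 27 and 27 <= 37:
            break
    for xs in total:
        v = xs
    v -= total
    return xs

print(32)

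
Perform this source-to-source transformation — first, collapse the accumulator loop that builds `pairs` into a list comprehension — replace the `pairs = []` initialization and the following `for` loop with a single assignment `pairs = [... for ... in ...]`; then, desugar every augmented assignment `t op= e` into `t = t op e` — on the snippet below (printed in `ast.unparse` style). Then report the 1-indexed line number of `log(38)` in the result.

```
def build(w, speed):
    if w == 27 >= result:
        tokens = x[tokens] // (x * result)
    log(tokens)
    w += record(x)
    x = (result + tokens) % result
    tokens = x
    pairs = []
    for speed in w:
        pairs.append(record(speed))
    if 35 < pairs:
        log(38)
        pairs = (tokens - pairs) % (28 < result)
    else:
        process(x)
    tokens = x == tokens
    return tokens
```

Transformed code:
def build(w, speed):
    if w == 27 >= result:
        tokens = x[tokens] // (x * result)
    log(tokens)
    w = w + record(x)
    x = (result + tokens) % result
    tokens = x
    pairs = [record(speed) for speed in w]
    if 35 < pairs:
        log(38)
        pairs = (tokens - pairs) % (28 < result)
    else:
        process(x)
    tokens = x == tokens
    return tokens

10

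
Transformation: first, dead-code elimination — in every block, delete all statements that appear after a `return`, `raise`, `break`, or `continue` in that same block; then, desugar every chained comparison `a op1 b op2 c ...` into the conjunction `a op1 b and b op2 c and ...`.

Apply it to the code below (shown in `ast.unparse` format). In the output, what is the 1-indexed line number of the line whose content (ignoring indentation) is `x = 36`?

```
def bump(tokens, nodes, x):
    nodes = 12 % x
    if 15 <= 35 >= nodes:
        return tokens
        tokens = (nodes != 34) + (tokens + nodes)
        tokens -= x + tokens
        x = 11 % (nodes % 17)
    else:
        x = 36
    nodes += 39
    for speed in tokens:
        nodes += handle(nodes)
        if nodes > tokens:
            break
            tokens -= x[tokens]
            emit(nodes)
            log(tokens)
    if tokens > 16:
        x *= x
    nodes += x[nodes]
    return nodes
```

Transformed code:
def bump(tokens, nodes, x):
    nodes = 12 % x
    if 15 <= 35 and 35 >= nodes:
        return tokens
    else:
        x = 36
    nodes += 39
    for speed in tokens:
        nodes += handle(nodes)
        if nodes > tokens:
            break
    if tokens > 16:
        x *= x
    nodes += x[nodes]
    return nodes

6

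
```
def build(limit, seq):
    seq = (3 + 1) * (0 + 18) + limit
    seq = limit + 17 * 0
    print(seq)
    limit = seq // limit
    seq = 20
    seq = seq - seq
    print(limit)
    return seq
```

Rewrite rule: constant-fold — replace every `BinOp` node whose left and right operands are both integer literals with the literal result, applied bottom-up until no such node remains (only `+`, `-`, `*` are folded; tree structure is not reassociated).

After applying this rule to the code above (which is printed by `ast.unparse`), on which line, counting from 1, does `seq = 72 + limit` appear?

2

Transformed code:
def build(limit, seq):
    seq = 72 + limit
    seq = limit + 0
    print(seq)
    limit = seq // limit
    seq = 20
    seq = seq - seq
    print(limit)
    return seq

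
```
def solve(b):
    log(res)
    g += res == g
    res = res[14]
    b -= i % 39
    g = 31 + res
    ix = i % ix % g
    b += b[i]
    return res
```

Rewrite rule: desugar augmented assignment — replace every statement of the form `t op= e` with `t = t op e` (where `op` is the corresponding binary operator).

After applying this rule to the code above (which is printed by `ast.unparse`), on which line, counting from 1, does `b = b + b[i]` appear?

8

Transformed code:
def solve(b):
    log(res)
    g = g + (res == g)
    res = res[14]
    b = b - i % 39
    g = 31 + res
    ix = i % ix % g
    b = b + b[i]
    return res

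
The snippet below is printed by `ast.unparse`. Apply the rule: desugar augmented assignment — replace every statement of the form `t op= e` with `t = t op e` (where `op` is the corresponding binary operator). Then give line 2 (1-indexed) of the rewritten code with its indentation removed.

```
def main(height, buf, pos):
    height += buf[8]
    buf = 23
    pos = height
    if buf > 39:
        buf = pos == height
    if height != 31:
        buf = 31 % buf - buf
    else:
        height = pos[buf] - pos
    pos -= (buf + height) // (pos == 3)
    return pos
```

height = height + buf[8]

Transformed code:
def main(height, buf, pos):
    height = height + buf[8]
    buf = 23
    pos = height
    if buf > 39:
        buf = pos == height
    if height != 31:
        buf = 31 % buf - buf
    else:
        height = pos[buf] - pos
    pos = pos - (buf + height) // (pos == 3)
    return pos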